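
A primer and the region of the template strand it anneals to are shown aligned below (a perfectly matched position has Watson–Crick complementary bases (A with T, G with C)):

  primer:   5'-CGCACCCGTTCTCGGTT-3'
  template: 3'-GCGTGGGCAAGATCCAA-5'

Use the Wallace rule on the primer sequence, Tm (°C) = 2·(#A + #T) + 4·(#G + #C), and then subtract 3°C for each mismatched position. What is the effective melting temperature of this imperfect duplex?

Primer base counts: A=1, T=5, G=4, C=7 → A+T=6, G+C=11
Perfect-match Tm = 2(6) + 4(11) = 12 + 44 = 56°C
Mismatches (positions where the bases are not complementary): 1 (at position 13)
Effective Tm = 56 − 1×3 = 56 − 3 = 53°C

53°C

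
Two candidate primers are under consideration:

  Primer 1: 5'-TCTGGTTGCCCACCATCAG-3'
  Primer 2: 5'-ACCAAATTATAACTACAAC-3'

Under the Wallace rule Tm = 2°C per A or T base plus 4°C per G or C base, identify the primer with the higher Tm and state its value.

Primer 1, 60°C

Primer 1: A+T=8, G+C=11 → Tm = 2(8)+4(11) = 60°C
Primer 2: A+T=14, G+C=5 → Tm = 2(14)+4(5) = 48°C
60°C vs 48°C → primer 1 is higher.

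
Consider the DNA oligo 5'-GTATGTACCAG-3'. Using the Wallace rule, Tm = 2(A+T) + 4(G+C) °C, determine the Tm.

Base counts: A=3, C=2, G=3, T=3
AT pairs contribute 6, GC pairs contribute 5.
Tm = 2×6 + 4×5 = 32°C

32°C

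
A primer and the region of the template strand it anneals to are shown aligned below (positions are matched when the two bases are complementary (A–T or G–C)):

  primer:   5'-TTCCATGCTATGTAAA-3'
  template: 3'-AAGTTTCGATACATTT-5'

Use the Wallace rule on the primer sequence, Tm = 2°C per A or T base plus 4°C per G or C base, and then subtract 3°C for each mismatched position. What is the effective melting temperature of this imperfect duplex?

Primer base counts: A=5, T=6, G=2, C=3 → A+T=11, G+C=5
Perfect-match Tm = 2(11) + 4(5) = 22 + 20 = 42°C
Mismatches (positions where the bases are not complementary): 2 (at positions 4, 6)
Effective Tm = 42 − 2×3 = 42 − 6 = 36°C

36°C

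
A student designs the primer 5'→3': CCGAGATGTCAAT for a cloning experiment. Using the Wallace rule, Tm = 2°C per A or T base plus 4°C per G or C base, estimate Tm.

38°C

Scanning the sequence gives C=3, A=4, G=3, T=3.
AT pairs contribute 7, GC pairs contribute 6.
Tm = 4·6 + 2·7 = 24 + 14 = 38°C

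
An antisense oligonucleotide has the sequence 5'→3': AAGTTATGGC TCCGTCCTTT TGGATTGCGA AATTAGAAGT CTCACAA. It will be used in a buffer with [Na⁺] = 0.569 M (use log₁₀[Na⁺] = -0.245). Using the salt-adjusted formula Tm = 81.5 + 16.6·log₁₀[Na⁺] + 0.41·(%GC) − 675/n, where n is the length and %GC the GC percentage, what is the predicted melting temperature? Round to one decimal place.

79.6°C

Length n = 47. A=13, C=9, G=10, T=15
G+C = 19, so %GC = 19/47 × 100 = 40.426%
Salt term: 16.6 × (-0.245) = -4.067
GC term: 0.41 × 40.426 = 16.575; length term: −675/47 = −14.362
Tm = 81.5 + (-4.067) + 16.575 − 14.362 = 79.646 → 79.6°C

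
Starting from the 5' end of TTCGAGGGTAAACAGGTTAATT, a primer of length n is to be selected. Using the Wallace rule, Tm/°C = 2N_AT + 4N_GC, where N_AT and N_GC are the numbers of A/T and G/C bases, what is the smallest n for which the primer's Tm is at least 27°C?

n = 9

First 8 bases: TTCGAGGG → Tm = 26°C (< 27°C)
First 9 bases: TTCGAGGGT → Tm = 28°C (≥ 27°C)
Each additional base adds 2°C (A/T) or 4°C (G/C), so Tm is non-decreasing in n; n = 9 is the first length to reach 27°C.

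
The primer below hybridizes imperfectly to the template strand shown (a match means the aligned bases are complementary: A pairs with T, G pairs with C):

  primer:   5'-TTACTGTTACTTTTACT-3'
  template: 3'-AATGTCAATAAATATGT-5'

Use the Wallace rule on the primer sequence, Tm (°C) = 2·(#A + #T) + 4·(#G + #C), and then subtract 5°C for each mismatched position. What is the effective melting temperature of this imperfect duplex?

22°C

Primer base counts: A=3, T=10, G=1, C=3 → A+T=13, G+C=4
Perfect-match Tm = 2(13) + 4(4) = 26 + 16 = 42°C
Mismatches (positions where the bases are not complementary): 4 (at positions 5, 10, 13, 17)
Effective Tm = 42 − 4×5 = 42 − 20 = 22°C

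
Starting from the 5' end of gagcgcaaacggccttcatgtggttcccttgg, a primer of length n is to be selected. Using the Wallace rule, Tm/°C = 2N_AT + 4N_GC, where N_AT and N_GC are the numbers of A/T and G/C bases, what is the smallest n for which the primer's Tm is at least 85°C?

First 26 bases: GAGCGCAAACGGCCTTCATGTGGTTC → Tm = 82°C (< 85°C)
First 27 bases: GAGCGCAAACGGCCTTCATGTGGTTCC → Tm = 86°C (≥ 85°C)
Each additional base adds 2°C (A/T) or 4°C (G/C), so Tm is non-decreasing in n; n = 27 is the first length to reach 85°C.

n = 27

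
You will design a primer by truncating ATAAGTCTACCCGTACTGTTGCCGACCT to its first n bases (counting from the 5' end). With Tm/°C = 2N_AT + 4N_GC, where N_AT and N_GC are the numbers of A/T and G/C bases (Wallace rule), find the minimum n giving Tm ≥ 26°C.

n = 10

First 9 bases: ATAAGTCTA → Tm = 22°C (< 26°C)
First 10 bases: ATAAGTCTAC → Tm = 26°C (≥ 26°C)
Each additional base adds 2°C (A/T) or 4°C (G/C), so Tm is non-decreasing in n; n = 10 is the first length to reach 26°C.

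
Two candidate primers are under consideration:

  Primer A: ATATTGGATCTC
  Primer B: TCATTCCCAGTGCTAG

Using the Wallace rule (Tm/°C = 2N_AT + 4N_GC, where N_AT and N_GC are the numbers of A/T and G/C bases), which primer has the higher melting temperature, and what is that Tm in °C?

Primer B, 48°C

Primer A: A+T=8, G+C=4 → Tm = 2(8)+4(4) = 32°C
Primer B: A+T=8, G+C=8 → Tm = 2(8)+4(8) = 48°C
32°C vs 48°C → primer B is higher.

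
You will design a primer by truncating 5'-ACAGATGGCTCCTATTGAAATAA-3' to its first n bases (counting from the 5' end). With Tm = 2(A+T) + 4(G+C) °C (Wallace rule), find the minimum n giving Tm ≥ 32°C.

First 10 bases: ACAGATGGCT → Tm = 30°C (< 32°C)
First 11 bases: ACAGATGGCTC → Tm = 34°C (≥ 32°C)
Each additional base adds 2°C (A/T) or 4°C (G/C), so Tm is non-decreasing in n; n = 11 is the first length to reach 32°C.

n = 11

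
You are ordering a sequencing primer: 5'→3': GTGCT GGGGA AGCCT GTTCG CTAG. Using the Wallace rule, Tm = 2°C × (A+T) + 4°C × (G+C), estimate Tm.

Base counts: T=6, C=5, A=3, G=10
So N_AT = 9 and N_GC = 15.
Tm = 2×9 + 4×15 = 78°C

78°C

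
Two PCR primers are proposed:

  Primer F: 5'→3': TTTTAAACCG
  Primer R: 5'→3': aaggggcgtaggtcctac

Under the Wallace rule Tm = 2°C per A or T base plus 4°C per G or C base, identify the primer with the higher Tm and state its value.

Primer F: A+T=7, G+C=3 → Tm = 2(7)+4(3) = 26°C
Primer R: A+T=7, G+C=11 → Tm = 2(7)+4(11) = 58°C
26°C vs 58°C → primer R is higher.

Primer R, 58°C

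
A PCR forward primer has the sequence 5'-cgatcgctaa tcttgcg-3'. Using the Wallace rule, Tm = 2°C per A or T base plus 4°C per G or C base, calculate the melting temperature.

G=4, A=3, C=5, T=5
A+T = 8, G+C = 9
Tm = 2(8) + 4(9) = 16 + 36 = 52°C

52°C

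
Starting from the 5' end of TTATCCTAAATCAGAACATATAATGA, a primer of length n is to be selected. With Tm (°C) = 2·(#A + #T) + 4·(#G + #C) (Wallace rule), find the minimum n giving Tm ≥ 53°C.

n = 22

First 21 bases: TTATCCTAAATCAGAACATAT → Tm = 52°C (< 53°C)
First 22 bases: TTATCCTAAATCAGAACATATA → Tm = 54°C (≥ 53°C)
Each additional base adds 2°C (A/T) or 4°C (G/C), so Tm is non-decreasing in n; n = 22 is the first length to reach 53°C.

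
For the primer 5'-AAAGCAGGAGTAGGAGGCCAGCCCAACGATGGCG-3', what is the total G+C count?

21

T=2, G=13, C=8, A=11
G+C = 13 + 8 = 21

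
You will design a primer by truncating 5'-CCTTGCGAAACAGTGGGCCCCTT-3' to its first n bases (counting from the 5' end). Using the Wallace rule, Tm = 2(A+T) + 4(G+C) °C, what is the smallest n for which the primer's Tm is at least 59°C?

n = 19

First 18 bases: CCTTGCGAAACAGTGGGC → Tm = 58°C (< 59°C)
First 19 bases: CCTTGCGAAACAGTGGGCC → Tm = 62°C (≥ 59°C)
Each additional base adds 2°C (A/T) or 4°C (G/C), so Tm is non-decreasing in n; n = 19 is the first length to reach 59°C.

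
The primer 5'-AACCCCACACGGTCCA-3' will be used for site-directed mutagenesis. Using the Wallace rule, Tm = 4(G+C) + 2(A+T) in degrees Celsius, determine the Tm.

52°C

Base counts: C=8, T=1, A=5, G=2
AT pairs contribute 6, GC pairs contribute 10.
Tm = 2×6 + 4×10 = 52°C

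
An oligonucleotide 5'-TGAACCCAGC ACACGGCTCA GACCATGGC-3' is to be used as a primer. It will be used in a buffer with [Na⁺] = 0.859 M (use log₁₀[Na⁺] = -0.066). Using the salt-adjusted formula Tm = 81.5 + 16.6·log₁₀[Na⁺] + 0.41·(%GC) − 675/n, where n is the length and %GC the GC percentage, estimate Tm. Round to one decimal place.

82.6°C

Length n = 29. Base counts: G=7, A=8, C=11, T=3
G+C = 18, so %GC = 18/29 × 100 = 62.069%
Salt term: 16.6 × (-0.066) = -1.096
GC term: 0.41 × 62.069 = 25.448; length term: −675/29 = −23.276
Tm = 81.5 + (-1.096) + 25.448 − 23.276 = 82.576 → 82.6°C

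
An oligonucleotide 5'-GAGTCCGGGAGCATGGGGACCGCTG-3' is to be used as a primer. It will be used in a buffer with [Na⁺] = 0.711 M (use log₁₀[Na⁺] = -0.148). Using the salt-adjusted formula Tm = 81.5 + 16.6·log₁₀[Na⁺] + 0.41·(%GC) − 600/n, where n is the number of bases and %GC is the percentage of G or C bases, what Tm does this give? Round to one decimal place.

Length n = 25. C=6, G=12, T=3, A=4
G+C = 18, so %GC = 18/25 × 100 = 72%
Salt term: 16.6 × (-0.148) = -2.457
GC term: 0.41 × 72 = 29.52; length term: −600/25 = −24
Tm = 81.5 + (-2.457) + 29.52 − 24 = 84.563 → 84.6°C

84.6°C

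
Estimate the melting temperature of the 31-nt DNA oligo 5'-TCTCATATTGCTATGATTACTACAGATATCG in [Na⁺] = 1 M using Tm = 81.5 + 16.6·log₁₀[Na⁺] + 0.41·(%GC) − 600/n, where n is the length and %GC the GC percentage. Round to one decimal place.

Length n = 31. Counting bases: T=12, A=9, C=6, G=4
G+C = 10, so %GC = 10/31 × 100 = 32.258%
Salt term: 16.6 × (0) = 0
GC term: 0.41 × 32.258 = 13.226; length term: −600/31 = −19.355
Tm = 81.5 + (0) + 13.226 − 19.355 = 75.371 → 75.4°C

75.4°C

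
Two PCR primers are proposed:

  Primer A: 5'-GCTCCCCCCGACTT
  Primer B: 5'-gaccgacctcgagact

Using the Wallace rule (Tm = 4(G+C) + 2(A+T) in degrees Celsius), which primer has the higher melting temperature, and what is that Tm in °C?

Primer A: A+T=4, G+C=10 → Tm = 2(4)+4(10) = 48°C
Primer B: A+T=6, G+C=10 → Tm = 2(6)+4(10) = 52°C
48°C vs 52°C → primer B is higher.

Primer B, 52°C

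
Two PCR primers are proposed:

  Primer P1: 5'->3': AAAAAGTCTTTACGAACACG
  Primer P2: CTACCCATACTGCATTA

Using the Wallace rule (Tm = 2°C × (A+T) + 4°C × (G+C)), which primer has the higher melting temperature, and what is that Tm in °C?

Primer P1, 54°C

Primer P1: A+T=13, G+C=7 → Tm = 2(13)+4(7) = 54°C
Primer P2: A+T=10, G+C=7 → Tm = 2(10)+4(7) = 48°C
54°C vs 48°C → primer P1 is higher.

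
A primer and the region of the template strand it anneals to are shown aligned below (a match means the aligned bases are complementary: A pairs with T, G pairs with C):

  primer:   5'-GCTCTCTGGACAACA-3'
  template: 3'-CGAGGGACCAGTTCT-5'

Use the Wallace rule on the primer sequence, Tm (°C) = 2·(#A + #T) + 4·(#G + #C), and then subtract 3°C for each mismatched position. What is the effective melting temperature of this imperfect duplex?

Primer base counts: A=4, T=3, G=3, C=5 → A+T=7, G+C=8
Perfect-match Tm = 2(7) + 4(8) = 14 + 32 = 46°C
Mismatches (positions where the bases are not complementary): 3 (at positions 5, 10, 14)
Effective Tm = 46 − 3×3 = 46 − 9 = 37°C

37°C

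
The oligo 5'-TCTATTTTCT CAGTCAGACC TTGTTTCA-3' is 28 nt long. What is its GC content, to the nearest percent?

Base counts: C=7, A=5, T=13, G=3
G+C = 3 + 7 = 10 out of 28 bases
%GC = 10/28 × 100 = 35.71% ≈ 36%

36%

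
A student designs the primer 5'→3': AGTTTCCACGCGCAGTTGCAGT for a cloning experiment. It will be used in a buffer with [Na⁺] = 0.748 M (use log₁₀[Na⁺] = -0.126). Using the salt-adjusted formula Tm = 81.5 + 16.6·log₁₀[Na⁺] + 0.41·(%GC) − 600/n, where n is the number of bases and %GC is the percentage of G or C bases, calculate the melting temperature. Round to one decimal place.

Length n = 22. Counting bases: C=6, T=6, A=4, G=6
G+C = 12, so %GC = 12/22 × 100 = 54.545%
Salt term: 16.6 × (-0.126) = -2.092
GC term: 0.41 × 54.545 = 22.363; length term: −600/22 = −27.273
Tm = 81.5 + (-2.092) + 22.363 − 27.273 = 74.498 → 74.5°C

74.5°C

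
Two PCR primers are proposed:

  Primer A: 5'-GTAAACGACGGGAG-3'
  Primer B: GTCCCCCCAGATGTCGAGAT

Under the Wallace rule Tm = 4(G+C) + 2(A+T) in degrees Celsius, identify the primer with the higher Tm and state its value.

Primer B, 64°C

Primer A: A+T=6, G+C=8 → Tm = 2(6)+4(8) = 44°C
Primer B: A+T=8, G+C=12 → Tm = 2(8)+4(12) = 64°C
44°C vs 64°C → primer B is higher.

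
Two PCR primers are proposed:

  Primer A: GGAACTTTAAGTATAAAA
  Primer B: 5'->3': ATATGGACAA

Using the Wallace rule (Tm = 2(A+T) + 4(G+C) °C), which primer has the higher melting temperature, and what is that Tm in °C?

Primer A, 44°C

Primer A: A+T=14, G+C=4 → Tm = 2(14)+4(4) = 44°C
Primer B: A+T=7, G+C=3 → Tm = 2(7)+4(3) = 26°C
44°C vs 26°C → primer A is higher.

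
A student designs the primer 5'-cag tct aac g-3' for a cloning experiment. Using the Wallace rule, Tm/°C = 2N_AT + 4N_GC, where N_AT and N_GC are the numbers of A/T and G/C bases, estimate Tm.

30°C

Base counts: A=3, C=3, T=2, G=2
AT pairs contribute 5, GC pairs contribute 5.
Tm = 2×5 + 4×5 = 30°C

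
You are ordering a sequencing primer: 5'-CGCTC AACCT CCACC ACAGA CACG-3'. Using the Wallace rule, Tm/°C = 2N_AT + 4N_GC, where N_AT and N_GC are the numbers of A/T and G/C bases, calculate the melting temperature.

78°C

Counting bases: T=2, G=3, C=12, A=7
AT pairs contribute 9, GC pairs contribute 15.
Tm = 4·15 + 2·9 = 60 + 18 = 78°C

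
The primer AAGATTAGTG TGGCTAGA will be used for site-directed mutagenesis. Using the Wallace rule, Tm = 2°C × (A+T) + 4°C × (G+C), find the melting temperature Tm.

Scanning the sequence gives A=6, C=1, T=5, G=6.
AT pairs contribute 11, GC pairs contribute 7.
Tm = 2×11 + 4×7 = 50°C

50°C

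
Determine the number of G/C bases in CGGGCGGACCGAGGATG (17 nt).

13

Scanning the sequence gives A=3, C=4, G=9, T=1.
G+C = 9 + 4 = 13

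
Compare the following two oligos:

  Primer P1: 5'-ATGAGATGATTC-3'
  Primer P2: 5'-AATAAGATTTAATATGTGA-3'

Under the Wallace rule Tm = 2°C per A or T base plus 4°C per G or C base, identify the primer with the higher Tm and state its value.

Primer P2, 44°C

Primer P1: A+T=8, G+C=4 → Tm = 2(8)+4(4) = 32°C
Primer P2: A+T=16, G+C=3 → Tm = 2(16)+4(3) = 44°C
32°C vs 44°C → primer P2 is higher.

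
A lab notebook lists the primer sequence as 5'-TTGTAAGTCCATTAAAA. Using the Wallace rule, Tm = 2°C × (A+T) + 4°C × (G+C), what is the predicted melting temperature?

Counting bases: C=2, A=7, T=6, G=2
AT pairs contribute 13, GC pairs contribute 4.
Tm = 2(13) + 4(4) = 26 + 16 = 42°C

42°C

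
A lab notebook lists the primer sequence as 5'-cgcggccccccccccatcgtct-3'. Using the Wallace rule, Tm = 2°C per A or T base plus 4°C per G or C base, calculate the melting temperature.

80°C

Scanning the sequence gives C=14, A=1, T=3, G=4.
So N_AT = 4 and N_GC = 18.
Tm = 2×4 + 4×18 = 80°C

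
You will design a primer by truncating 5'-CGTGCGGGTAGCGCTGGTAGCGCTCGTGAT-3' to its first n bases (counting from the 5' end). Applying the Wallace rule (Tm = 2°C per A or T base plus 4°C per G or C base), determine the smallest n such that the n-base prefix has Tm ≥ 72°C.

n = 21

First 20 bases: CGTGCGGGTAGCGCTGGTAG → Tm = 68°C (< 72°C)
First 21 bases: CGTGCGGGTAGCGCTGGTAGC → Tm = 72°C (≥ 72°C)
Each additional base adds 2°C (A/T) or 4°C (G/C), so Tm is non-decreasing in n; n = 21 is the first length to reach 72°C.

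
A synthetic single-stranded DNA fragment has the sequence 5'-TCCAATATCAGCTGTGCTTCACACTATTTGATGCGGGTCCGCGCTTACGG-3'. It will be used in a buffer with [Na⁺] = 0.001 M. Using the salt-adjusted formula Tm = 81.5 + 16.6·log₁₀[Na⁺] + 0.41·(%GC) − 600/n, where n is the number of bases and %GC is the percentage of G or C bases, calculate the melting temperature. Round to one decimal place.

41.0°C

Length n = 50. G=12, C=14, T=15, A=9
G+C = 26, so %GC = 26/50 × 100 = 52%
Salt term: 16.6 × (-3) = -49.8
GC term: 0.41 × 52 = 21.32; length term: −600/50 = −12
Tm = 81.5 + (-49.8) + 21.32 − 12 = 41.02 → 41.0°C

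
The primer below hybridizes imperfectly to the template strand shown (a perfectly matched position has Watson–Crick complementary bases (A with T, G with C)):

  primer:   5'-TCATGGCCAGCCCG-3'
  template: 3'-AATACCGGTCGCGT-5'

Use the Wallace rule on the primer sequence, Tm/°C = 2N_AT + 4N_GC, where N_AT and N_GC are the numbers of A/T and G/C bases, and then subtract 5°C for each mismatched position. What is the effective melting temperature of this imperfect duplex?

Primer base counts: A=2, T=2, G=4, C=6 → A+T=4, G+C=10
Perfect-match Tm = 2(4) + 4(10) = 8 + 40 = 48°C
Mismatches (positions where the bases are not complementary): 3 (at positions 2, 12, 14)
Effective Tm = 48 − 3×5 = 48 − 15 = 33°C

33°C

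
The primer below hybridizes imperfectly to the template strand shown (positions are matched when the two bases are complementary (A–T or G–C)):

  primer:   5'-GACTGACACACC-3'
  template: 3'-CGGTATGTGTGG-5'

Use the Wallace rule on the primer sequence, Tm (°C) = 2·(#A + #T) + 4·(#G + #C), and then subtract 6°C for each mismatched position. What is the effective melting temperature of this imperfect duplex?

20°C

Primer base counts: A=4, T=1, G=2, C=5 → A+T=5, G+C=7
Perfect-match Tm = 2(5) + 4(7) = 10 + 28 = 38°C
Mismatches (positions where the bases are not complementary): 3 (at positions 2, 4, 5)
Effective Tm = 38 − 3×6 = 38 − 18 = 20°C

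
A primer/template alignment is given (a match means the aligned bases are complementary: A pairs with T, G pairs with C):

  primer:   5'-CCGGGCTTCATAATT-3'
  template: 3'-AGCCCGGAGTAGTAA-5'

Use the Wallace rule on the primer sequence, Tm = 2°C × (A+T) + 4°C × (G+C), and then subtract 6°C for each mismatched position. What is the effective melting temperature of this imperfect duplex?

Primer base counts: A=3, T=5, G=3, C=4 → A+T=8, G+C=7
Perfect-match Tm = 2(8) + 4(7) = 16 + 28 = 44°C
Mismatches (positions where the bases are not complementary): 3 (at positions 1, 7, 12)
Effective Tm = 44 − 3×6 = 44 − 18 = 26°C

26°C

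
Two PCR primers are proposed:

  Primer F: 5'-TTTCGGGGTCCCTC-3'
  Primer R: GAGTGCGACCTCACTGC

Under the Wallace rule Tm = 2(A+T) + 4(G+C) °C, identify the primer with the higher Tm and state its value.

Primer F: A+T=5, G+C=9 → Tm = 2(5)+4(9) = 46°C
Primer R: A+T=6, G+C=11 → Tm = 2(6)+4(11) = 56°C
46°C vs 56°C → primer R is higher.

Primer R, 56°C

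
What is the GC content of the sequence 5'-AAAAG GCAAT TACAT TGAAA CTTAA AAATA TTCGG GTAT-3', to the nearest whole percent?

Scanning the sequence gives T=11, C=4, G=6, A=18.
G+C = 6 + 4 = 10 out of 39 bases
%GC = 10/39 × 100 = 25.64% ≈ 26%

26%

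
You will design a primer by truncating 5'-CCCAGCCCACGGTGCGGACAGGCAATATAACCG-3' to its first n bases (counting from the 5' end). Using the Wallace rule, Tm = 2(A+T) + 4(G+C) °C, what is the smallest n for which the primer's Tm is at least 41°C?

First 11 bases: CCCAGCCCACG → Tm = 40°C (< 41°C)
First 12 bases: CCCAGCCCACGG → Tm = 44°C (≥ 41°C)
Each additional base adds 2°C (A/T) or 4°C (G/C), so Tm is non-decreasing in n; n = 12 is the first length to reach 41°C.

n = 12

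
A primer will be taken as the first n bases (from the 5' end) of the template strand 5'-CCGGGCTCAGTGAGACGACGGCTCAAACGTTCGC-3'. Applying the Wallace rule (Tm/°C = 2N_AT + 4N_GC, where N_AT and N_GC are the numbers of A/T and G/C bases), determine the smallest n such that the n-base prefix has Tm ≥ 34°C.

First 9 bases: CCGGGCTCA → Tm = 32°C (< 34°C)
First 10 bases: CCGGGCTCAG → Tm = 36°C (≥ 34°C)
Since every base adds ≥2°C, Tm only increases with n, so the threshold is first crossed at n = 10.

n = 10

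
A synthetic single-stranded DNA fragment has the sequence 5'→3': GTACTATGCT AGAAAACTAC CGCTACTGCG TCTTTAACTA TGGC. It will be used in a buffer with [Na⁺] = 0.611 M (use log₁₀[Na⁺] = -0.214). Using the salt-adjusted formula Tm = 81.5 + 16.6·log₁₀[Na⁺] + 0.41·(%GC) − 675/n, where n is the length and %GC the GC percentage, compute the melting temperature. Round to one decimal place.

80.3°C

Length n = 44. Counting bases: T=13, G=8, C=11, A=12
G+C = 19, so %GC = 19/44 × 100 = 43.182%
Salt term: 16.6 × (-0.214) = -3.552
GC term: 0.41 × 43.182 = 17.705; length term: −675/44 = −15.341
Tm = 81.5 + (-3.552) + 17.705 − 15.341 = 80.312 → 80.3°C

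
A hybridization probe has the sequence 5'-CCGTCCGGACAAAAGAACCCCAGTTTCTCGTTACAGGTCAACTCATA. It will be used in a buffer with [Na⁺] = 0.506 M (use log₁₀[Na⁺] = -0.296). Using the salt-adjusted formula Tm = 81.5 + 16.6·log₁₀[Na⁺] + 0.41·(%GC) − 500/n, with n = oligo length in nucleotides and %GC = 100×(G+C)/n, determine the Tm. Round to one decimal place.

Length n = 47. G=8, C=15, A=14, T=10
G+C = 23, so %GC = 23/47 × 100 = 48.936%
Salt term: 16.6 × (-0.296) = -4.914
GC term: 0.41 × 48.936 = 20.064; length term: −500/47 = −10.638
Tm = 81.5 + (-4.914) + 20.064 − 10.638 = 86.012 → 86.0°C

86.0°C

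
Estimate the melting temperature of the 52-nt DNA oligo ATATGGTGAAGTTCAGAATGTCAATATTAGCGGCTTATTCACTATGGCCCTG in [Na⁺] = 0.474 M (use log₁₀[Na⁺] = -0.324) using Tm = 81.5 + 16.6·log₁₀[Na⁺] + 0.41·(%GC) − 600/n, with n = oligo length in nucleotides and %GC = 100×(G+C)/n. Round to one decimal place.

81.1°C

Length n = 52. Counting bases: G=12, T=17, A=14, C=9
G+C = 21, so %GC = 21/52 × 100 = 40.385%
Salt term: 16.6 × (-0.324) = -5.378
GC term: 0.41 × 40.385 = 16.558; length term: −600/52 = −11.538
Tm = 81.5 + (-5.378) + 16.558 − 11.538 = 81.142 → 81.1°C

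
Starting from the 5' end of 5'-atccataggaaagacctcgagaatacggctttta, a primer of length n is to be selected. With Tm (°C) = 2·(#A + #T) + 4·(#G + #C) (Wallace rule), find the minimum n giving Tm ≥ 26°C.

n = 9

First 8 bases: ATCCATAG → Tm = 22°C (< 26°C)
First 9 bases: ATCCATAGG → Tm = 26°C (≥ 26°C)
Each additional base adds 2°C (A/T) or 4°C (G/C), so Tm is non-decreasing in n; n = 9 is the first length to reach 26°C.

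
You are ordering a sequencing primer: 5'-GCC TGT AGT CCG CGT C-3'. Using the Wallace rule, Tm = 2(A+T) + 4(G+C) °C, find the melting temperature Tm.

Scanning the sequence gives G=5, A=1, C=6, T=4.
A+T = 5, G+C = 11
Tm = 2×5 + 4×11 = 54°C

54°C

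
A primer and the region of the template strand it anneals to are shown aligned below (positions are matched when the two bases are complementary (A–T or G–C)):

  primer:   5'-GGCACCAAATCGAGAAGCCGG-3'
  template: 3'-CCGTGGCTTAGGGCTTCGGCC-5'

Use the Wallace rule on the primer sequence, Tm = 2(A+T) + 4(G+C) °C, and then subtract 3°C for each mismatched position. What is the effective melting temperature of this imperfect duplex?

59°C

Primer base counts: A=7, T=1, G=7, C=6 → A+T=8, G+C=13
Perfect-match Tm = 2(8) + 4(13) = 16 + 52 = 68°C
Mismatches (positions where the bases are not complementary): 3 (at positions 7, 12, 13)
Effective Tm = 68 − 3×3 = 68 − 9 = 59°C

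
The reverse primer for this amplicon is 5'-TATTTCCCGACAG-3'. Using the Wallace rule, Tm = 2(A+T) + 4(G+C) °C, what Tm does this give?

Scanning the sequence gives A=3, T=4, G=2, C=4.
AT pairs contribute 7, GC pairs contribute 6.
Tm = 2×7 + 4×6 = 38°C

38°C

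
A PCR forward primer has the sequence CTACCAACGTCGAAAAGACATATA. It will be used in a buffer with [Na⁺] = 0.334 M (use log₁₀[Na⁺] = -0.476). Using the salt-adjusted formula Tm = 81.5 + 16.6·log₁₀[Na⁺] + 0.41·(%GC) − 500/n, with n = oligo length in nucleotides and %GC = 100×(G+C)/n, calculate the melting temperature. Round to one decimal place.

68.1°C

Length n = 24. Scanning the sequence gives T=4, A=11, G=3, C=6.
G+C = 9, so %GC = 9/24 × 100 = 37.5%
Salt term: 16.6 × (-0.476) = -7.902
GC term: 0.41 × 37.5 = 15.375; length term: −500/24 = −20.833
Tm = 81.5 + (-7.902) + 15.375 − 20.833 = 68.14 → 68.1°C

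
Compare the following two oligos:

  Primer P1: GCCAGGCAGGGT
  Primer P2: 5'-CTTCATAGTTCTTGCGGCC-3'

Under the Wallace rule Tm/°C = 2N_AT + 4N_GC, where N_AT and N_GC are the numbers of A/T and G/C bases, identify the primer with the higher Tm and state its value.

Primer P2, 58°C

Primer P1: A+T=3, G+C=9 → Tm = 2(3)+4(9) = 42°C
Primer P2: A+T=9, G+C=10 → Tm = 2(9)+4(10) = 58°C
42°C vs 58°C → primer P2 is higher.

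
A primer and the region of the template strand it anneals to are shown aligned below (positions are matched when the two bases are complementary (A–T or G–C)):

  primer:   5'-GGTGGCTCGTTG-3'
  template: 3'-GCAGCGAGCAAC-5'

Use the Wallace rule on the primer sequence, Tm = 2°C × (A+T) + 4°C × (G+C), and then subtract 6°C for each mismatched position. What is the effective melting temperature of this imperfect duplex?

Primer base counts: A=0, T=4, G=6, C=2 → A+T=4, G+C=8
Perfect-match Tm = 2(4) + 4(8) = 8 + 32 = 40°C
Mismatches (positions where the bases are not complementary): 2 (at positions 1, 4)
Effective Tm = 40 − 2×6 = 40 − 12 = 28°C

28°C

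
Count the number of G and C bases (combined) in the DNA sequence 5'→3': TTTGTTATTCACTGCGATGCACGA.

10

Base counts: A=5, G=5, C=5, T=9
G+C = 5 + 5 = 10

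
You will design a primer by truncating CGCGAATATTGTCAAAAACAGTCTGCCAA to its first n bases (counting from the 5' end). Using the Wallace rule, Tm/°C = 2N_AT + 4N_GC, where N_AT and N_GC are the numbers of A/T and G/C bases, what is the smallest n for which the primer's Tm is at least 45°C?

First 16 bases: CGCGAATATTGTCAAA → Tm = 44°C (< 45°C)
First 17 bases: CGCGAATATTGTCAAAA → Tm = 46°C (≥ 45°C)
Each additional base adds 2°C (A/T) or 4°C (G/C), so Tm is non-decreasing in n; n = 17 is the first length to reach 45°C.

n = 17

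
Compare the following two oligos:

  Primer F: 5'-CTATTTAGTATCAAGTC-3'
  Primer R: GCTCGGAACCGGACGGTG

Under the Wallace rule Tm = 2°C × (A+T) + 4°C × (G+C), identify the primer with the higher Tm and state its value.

Primer F: A+T=12, G+C=5 → Tm = 2(12)+4(5) = 44°C
Primer R: A+T=5, G+C=13 → Tm = 2(5)+4(13) = 62°C
44°C vs 62°C → primer R is higher.

Primer R, 62°C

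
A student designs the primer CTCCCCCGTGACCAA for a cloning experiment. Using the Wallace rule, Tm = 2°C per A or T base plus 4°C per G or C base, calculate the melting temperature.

A=3, G=2, C=8, T=2
So N_AT = 5 and N_GC = 10.
Tm = 4·10 + 2·5 = 40 + 10 = 50°C

50°C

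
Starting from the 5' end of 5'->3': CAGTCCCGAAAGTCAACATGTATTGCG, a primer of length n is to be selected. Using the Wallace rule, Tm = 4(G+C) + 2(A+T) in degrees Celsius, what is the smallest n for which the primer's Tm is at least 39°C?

n = 13

First 12 bases: CAGTCCCGAAAG → Tm = 38°C (< 39°C)
First 13 bases: CAGTCCCGAAAGT → Tm = 40°C (≥ 39°C)
Since every base adds ≥2°C, Tm only increases with n, so the threshold is first crossed at n = 13.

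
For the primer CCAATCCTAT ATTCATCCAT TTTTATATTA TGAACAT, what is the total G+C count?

9

Scanning the sequence gives G=1, T=16, C=8, A=12.
G+C = 1 + 8 = 9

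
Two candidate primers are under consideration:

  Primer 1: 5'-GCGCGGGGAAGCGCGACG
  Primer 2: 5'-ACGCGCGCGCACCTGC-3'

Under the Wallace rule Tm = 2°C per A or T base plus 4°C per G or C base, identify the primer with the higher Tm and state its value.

Primer 1: A+T=3, G+C=15 → Tm = 2(3)+4(15) = 66°C
Primer 2: A+T=3, G+C=13 → Tm = 2(3)+4(13) = 58°C
66°C vs 58°C → primer 1 is higher.

Primer 1, 66°C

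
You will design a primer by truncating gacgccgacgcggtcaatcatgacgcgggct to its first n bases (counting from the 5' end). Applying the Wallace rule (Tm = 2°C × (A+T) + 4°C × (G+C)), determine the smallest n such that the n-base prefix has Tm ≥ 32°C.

First 8 bases: GACGCCGA → Tm = 28°C (< 32°C)
First 9 bases: GACGCCGAC → Tm = 32°C (≥ 32°C)
Since every base adds ≥2°C, Tm only increases with n, so the threshold is first crossed at n = 9.

n = 9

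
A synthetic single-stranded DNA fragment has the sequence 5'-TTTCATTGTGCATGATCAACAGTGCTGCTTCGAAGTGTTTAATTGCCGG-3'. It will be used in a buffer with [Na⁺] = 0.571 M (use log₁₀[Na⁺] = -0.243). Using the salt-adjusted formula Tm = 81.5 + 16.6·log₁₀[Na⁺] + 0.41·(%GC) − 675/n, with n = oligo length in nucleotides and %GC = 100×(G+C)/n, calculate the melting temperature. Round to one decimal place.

81.3°C

Length n = 49. Scanning the sequence gives C=9, G=12, T=18, A=10.
G+C = 21, so %GC = 21/49 × 100 = 42.857%
Salt term: 16.6 × (-0.243) = -4.034
GC term: 0.41 × 42.857 = 17.571; length term: −675/49 = −13.776
Tm = 81.5 + (-4.034) + 17.571 − 13.776 = 81.261 → 81.3°C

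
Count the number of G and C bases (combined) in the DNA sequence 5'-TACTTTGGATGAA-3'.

A=4, T=5, G=3, C=1
Total G or C: 3 + 1 = 4

4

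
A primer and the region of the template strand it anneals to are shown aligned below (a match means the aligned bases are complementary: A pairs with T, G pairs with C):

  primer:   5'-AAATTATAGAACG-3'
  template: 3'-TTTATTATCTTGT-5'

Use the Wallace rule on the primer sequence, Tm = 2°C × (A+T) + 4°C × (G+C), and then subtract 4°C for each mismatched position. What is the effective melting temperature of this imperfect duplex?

24°C

Primer base counts: A=7, T=3, G=2, C=1 → A+T=10, G+C=3
Perfect-match Tm = 2(10) + 4(3) = 20 + 12 = 32°C
Mismatches (positions where the bases are not complementary): 2 (at positions 5, 13)
Effective Tm = 32 − 2×4 = 32 − 8 = 24°C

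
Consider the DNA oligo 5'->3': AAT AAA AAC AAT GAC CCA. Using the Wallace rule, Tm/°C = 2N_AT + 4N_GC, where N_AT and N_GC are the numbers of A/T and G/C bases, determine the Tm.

Counting bases: A=11, G=1, C=4, T=2
AT pairs contribute 13, GC pairs contribute 5.
Tm = 2(13) + 4(5) = 26 + 20 = 46°C

46°C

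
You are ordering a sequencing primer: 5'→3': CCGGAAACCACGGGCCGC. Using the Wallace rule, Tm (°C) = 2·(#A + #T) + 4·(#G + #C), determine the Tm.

64°C

T=0, C=8, G=6, A=4
AT pairs contribute 4, GC pairs contribute 14.
Tm = 2×4 + 4×14 = 64°C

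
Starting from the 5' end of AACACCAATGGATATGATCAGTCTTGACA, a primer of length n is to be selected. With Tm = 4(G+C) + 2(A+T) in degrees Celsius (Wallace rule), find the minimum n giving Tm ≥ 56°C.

n = 21

First 20 bases: AACACCAATGGATATGATCA → Tm = 54°C (< 56°C)
First 21 bases: AACACCAATGGATATGATCAG → Tm = 58°C (≥ 56°C)
Each additional base adds 2°C (A/T) or 4°C (G/C), so Tm is non-decreasing in n; n = 21 is the first length to reach 56°C.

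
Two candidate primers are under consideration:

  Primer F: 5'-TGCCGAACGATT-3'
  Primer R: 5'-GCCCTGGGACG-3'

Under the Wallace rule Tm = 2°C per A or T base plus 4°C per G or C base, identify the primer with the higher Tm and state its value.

Primer F: A+T=6, G+C=6 → Tm = 2(6)+4(6) = 36°C
Primer R: A+T=2, G+C=9 → Tm = 2(2)+4(9) = 40°C
36°C vs 40°C → primer R is higher.

Primer R, 40°C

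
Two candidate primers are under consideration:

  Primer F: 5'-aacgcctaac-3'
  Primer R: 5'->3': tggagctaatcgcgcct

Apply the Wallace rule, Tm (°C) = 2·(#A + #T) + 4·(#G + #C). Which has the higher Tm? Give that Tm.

Primer F: A+T=5, G+C=5 → Tm = 2(5)+4(5) = 30°C
Primer R: A+T=7, G+C=10 → Tm = 2(7)+4(10) = 54°C
30°C vs 54°C → primer R is higher.

Primer R, 54°C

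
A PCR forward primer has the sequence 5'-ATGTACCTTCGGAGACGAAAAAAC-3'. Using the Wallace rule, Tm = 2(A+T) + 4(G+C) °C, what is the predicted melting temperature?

Scanning the sequence gives T=4, A=10, C=5, G=5.
A+T = 14, G+C = 10
Tm = 4·10 + 2·14 = 40 + 28 = 68°C

68°C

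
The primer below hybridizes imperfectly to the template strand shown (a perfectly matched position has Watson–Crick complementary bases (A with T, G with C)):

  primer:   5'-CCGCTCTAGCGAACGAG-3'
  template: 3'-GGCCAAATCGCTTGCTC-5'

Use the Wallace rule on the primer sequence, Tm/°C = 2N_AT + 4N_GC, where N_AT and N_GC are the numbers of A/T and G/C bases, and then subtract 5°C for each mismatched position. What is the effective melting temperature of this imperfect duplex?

46°C

Primer base counts: A=4, T=2, G=5, C=6 → A+T=6, G+C=11
Perfect-match Tm = 2(6) + 4(11) = 12 + 44 = 56°C
Mismatches (positions where the bases are not complementary): 2 (at positions 4, 6)
Effective Tm = 56 − 2×5 = 56 − 10 = 46°C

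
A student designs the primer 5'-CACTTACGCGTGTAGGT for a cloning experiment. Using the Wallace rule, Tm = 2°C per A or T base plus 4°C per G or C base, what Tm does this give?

Counting bases: C=4, T=5, A=3, G=5
A+T = 8, G+C = 9
Tm = 4·9 + 2·8 = 36 + 16 = 52°C

52°C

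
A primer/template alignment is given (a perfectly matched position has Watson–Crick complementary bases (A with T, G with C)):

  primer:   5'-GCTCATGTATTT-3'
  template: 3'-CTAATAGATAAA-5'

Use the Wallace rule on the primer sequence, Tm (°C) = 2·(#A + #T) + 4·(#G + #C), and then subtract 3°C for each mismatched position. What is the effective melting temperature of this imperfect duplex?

Primer base counts: A=2, T=6, G=2, C=2 → A+T=8, G+C=4
Perfect-match Tm = 2(8) + 4(4) = 16 + 16 = 32°C
Mismatches (positions where the bases are not complementary): 3 (at positions 2, 4, 7)
Effective Tm = 32 − 3×3 = 32 − 9 = 23°C

23°C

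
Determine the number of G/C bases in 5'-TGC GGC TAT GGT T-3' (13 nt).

C=2, G=5, T=5, A=1
G+C = 5 + 2 = 7

7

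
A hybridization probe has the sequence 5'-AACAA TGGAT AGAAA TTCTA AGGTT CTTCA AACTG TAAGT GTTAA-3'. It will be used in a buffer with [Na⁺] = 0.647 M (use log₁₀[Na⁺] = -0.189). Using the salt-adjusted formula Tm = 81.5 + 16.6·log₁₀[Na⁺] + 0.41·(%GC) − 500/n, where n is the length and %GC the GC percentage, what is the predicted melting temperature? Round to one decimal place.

Length n = 45. Counting bases: G=8, C=5, T=14, A=18
G+C = 13, so %GC = 13/45 × 100 = 28.889%
Salt term: 16.6 × (-0.189) = -3.137
GC term: 0.41 × 28.889 = 11.844; length term: −500/45 = −11.111
Tm = 81.5 + (-3.137) + 11.844 − 11.111 = 79.096 → 79.1°C

79.1°C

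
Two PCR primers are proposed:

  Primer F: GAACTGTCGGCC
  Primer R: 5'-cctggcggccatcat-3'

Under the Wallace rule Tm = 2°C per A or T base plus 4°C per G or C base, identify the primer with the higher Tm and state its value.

Primer F: A+T=4, G+C=8 → Tm = 2(4)+4(8) = 40°C
Primer R: A+T=5, G+C=10 → Tm = 2(5)+4(10) = 50°C
40°C vs 50°C → primer R is higher.

Primer R, 50°C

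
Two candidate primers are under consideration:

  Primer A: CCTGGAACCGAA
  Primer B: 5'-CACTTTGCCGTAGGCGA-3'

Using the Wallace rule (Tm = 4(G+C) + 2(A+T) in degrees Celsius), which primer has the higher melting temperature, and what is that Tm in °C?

Primer A: A+T=5, G+C=7 → Tm = 2(5)+4(7) = 38°C
Primer B: A+T=7, G+C=10 → Tm = 2(7)+4(10) = 54°C
38°C vs 54°C → primer B is higher.

Primer B, 54°C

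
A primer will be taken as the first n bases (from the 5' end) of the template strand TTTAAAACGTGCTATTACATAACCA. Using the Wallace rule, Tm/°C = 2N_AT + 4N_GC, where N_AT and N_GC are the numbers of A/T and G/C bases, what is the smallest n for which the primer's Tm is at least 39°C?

First 15 bases: TTTAAAACGTGCTAT → Tm = 38°C (< 39°C)
First 16 bases: TTTAAAACGTGCTATT → Tm = 40°C (≥ 39°C)
Since every base adds ≥2°C, Tm only increases with n, so the threshold is first crossed at n = 16.

n = 16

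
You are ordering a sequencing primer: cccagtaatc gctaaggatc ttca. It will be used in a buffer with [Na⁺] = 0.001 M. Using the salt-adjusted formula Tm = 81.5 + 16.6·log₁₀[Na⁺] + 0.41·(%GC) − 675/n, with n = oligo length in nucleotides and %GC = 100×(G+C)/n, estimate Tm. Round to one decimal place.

Length n = 24. Counting bases: A=7, C=7, T=6, G=4
G+C = 11, so %GC = 11/24 × 100 = 45.833%
Salt term: 16.6 × (-3) = -49.8
GC term: 0.41 × 45.833 = 18.792; length term: −675/24 = −28.125
Tm = 81.5 + (-49.8) + 18.792 − 28.125 = 22.367 → 22.4°C

22.4°C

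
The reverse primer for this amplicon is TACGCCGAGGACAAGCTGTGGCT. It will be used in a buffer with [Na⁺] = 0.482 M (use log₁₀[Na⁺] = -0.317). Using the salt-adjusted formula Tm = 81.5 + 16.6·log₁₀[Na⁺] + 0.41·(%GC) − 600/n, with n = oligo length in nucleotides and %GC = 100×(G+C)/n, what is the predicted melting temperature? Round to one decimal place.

75.1°C

Length n = 23. Scanning the sequence gives A=5, C=6, G=8, T=4.
G+C = 14, so %GC = 14/23 × 100 = 60.87%
Salt term: 16.6 × (-0.317) = -5.262
GC term: 0.41 × 60.87 = 24.957; length term: −600/23 = −26.087
Tm = 81.5 + (-5.262) + 24.957 − 26.087 = 75.108 → 75.1°C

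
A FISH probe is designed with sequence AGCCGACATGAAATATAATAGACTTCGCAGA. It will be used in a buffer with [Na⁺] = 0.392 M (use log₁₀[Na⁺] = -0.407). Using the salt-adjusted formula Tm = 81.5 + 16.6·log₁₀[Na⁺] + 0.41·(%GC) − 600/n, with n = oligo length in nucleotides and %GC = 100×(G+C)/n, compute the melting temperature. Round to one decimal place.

Length n = 31. C=6, G=6, A=13, T=6
G+C = 12, so %GC = 12/31 × 100 = 38.71%
Salt term: 16.6 × (-0.407) = -6.756
GC term: 0.41 × 38.71 = 15.871; length term: −600/31 = −19.355
Tm = 81.5 + (-6.756) + 15.871 − 19.355 = 71.26 → 71.3°C

71.3°C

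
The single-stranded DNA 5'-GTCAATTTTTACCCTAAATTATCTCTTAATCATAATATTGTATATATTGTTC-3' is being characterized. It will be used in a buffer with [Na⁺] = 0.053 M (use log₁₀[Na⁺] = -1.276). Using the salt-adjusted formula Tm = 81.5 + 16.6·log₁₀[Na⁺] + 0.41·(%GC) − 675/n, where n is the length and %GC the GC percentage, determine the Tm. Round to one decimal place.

Length n = 52. Scanning the sequence gives T=25, A=16, G=3, C=8.
G+C = 11, so %GC = 11/52 × 100 = 21.154%
Salt term: 16.6 × (-1.276) = -21.182
GC term: 0.41 × 21.154 = 8.673; length term: −675/52 = −12.981
Tm = 81.5 + (-21.182) + 8.673 − 12.981 = 56.01 → 56.0°C

56.0°C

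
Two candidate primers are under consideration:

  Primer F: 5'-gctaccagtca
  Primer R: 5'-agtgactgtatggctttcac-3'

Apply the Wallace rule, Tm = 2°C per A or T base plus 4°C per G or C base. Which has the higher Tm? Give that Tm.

Primer F: A+T=5, G+C=6 → Tm = 2(5)+4(6) = 34°C
Primer R: A+T=11, G+C=9 → Tm = 2(11)+4(9) = 58°C
34°C vs 58°C → primer R is higher.

Primer R, 58°C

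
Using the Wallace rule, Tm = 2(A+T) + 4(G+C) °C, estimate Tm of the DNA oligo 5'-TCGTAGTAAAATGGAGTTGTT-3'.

Counting bases: T=8, C=1, G=6, A=6
AT pairs contribute 14, GC pairs contribute 7.
Tm = 2(14) + 4(7) = 28 + 28 = 56°C

56°C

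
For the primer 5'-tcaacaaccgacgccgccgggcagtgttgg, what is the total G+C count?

Scanning the sequence gives T=4, A=6, C=10, G=10.
G+C = 10 + 10 = 20

20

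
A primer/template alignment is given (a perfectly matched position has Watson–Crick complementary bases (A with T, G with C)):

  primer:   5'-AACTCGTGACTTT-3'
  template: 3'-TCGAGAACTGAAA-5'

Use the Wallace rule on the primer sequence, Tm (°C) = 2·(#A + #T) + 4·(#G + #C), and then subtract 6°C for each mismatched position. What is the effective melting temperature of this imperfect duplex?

24°C

Primer base counts: A=3, T=5, G=2, C=3 → A+T=8, G+C=5
Perfect-match Tm = 2(8) + 4(5) = 16 + 20 = 36°C
Mismatches (positions where the bases are not complementary): 2 (at positions 2, 6)
Effective Tm = 36 − 2×6 = 36 − 12 = 24°C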